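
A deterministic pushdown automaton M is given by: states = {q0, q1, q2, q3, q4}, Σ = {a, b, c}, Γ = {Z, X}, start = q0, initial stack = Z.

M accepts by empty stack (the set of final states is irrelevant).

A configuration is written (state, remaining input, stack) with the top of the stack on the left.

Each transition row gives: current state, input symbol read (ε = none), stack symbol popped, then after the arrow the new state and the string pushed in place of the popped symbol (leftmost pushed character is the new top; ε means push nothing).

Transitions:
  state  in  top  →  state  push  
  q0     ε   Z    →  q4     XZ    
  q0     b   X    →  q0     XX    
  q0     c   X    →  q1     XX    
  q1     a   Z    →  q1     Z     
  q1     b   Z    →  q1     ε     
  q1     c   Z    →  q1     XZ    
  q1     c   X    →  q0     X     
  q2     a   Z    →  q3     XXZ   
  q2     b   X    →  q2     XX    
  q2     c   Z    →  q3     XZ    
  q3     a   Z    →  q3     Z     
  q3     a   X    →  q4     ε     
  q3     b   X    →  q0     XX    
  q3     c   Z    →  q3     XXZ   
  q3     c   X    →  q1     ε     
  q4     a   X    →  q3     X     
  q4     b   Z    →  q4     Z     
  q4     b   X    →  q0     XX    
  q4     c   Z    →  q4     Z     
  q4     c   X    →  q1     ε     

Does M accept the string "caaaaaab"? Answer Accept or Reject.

Accept

(q0, caaaaaab, Z)
  ε-move, top Z: go to q4, push XZ → (q4, caaaaaab, XZ)
  read c, top X: go to q1, push ε → (q1, aaaaaab, Z)
  read a, top Z: go to q1, push Z → (q1, aaaaab, Z)
  read a, top Z: go to q1, push Z → (q1, aaaab, Z)
  read a, top Z: go to q1, push Z → (q1, aaab, Z)
  read a, top Z: go to q1, push Z → (q1, aab, Z)
  read a, top Z: go to q1, push Z → (q1, ab, Z)
  read a, top Z: go to q1, push Z → (q1, b, Z)
  read b, top Z: go to q1, push ε → (q1, ε, ε)
All input consumed and the stack is empty.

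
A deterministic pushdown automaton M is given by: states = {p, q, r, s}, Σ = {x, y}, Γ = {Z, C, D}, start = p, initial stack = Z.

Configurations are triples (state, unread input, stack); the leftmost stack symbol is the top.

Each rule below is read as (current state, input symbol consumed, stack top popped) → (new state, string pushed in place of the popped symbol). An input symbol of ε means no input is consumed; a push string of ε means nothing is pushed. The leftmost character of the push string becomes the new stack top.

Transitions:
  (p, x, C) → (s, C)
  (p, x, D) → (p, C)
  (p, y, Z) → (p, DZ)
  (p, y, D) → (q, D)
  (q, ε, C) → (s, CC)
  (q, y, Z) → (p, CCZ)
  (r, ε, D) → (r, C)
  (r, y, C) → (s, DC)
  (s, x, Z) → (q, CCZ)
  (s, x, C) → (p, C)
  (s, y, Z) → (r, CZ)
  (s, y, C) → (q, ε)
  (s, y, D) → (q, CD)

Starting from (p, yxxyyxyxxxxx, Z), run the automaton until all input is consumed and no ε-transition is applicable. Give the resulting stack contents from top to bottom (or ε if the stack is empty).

(p, yxxyyxyxxxxx, Z)
  read y, top Z: go to p, push DZ → (p, xxyyxyxxxxx, DZ)
  read x, top D: go to p, push C → (p, xyyxyxxxxx, CZ)
  read x, top C: go to s, push C → (s, yyxyxxxxx, CZ)
  read y, top C: go to q, push ε → (q, yxyxxxxx, Z)
  read y, top Z: go to p, push CCZ → (p, xyxxxxx, CCZ)
  read x, top C: go to s, push C → (s, yxxxxx, CCZ)
  read y, top C: go to q, push ε → (q, xxxxx, CZ)
  ε-move, top C: go to s, push CC → (s, xxxxx, CCZ)
  read x, top C: go to p, push C → (p, xxxx, CCZ)
  read x, top C: go to s, push C → (s, xxx, CCZ)
  read x, top C: go to p, push C → (p, xx, CCZ)
  read x, top C: go to s, push C → (s, x, CCZ)
  read x, top C: go to p, push C → (p, ε, CCZ)
All input consumed in state p with stack CCZ.

CCZ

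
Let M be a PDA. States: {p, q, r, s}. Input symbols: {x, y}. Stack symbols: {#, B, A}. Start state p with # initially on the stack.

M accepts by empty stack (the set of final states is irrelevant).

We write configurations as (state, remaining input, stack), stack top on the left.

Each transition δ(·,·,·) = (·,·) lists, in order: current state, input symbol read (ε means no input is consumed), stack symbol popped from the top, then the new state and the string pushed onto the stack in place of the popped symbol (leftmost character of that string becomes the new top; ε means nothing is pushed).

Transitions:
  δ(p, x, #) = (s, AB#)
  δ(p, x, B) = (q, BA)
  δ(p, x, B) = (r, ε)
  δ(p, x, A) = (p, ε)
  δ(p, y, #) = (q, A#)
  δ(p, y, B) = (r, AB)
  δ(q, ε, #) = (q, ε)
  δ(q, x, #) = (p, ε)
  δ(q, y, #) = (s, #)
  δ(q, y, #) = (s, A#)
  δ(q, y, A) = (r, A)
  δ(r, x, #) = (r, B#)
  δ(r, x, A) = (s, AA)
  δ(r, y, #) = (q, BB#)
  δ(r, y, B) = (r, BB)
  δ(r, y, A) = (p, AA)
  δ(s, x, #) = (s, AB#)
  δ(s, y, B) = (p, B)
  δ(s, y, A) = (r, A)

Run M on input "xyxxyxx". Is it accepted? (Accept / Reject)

Reject

No computation consumes all input and empties the stack.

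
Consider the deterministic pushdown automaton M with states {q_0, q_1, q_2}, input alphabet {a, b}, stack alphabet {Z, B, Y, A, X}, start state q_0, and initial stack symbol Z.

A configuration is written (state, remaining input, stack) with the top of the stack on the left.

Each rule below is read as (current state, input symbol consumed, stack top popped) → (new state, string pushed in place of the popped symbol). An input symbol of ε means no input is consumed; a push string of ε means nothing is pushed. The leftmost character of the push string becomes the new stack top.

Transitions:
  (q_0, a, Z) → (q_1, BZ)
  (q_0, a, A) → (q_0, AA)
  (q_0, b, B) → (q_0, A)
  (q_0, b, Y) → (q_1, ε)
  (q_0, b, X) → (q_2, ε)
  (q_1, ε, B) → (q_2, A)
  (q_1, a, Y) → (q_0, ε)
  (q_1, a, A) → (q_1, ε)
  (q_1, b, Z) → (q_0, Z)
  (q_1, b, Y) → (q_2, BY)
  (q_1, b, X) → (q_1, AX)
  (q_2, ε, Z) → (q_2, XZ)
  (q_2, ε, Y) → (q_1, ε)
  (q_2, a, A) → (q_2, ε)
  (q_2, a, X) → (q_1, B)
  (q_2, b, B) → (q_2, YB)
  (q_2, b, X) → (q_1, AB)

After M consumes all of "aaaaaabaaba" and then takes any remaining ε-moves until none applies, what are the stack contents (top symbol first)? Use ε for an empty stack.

AZ

(q_0, aaaaaabaaba, Z)
  read a, top Z: go to q_1, push BZ → (q_1, aaaaabaaba, BZ)
  ε-move, top B: go to q_2, push A → (q_2, aaaaabaaba, AZ)
  read a, top A: go to q_2, push ε → (q_2, aaaabaaba, Z)
  ε-move, top Z: go to q_2, push XZ → (q_2, aaaabaaba, XZ)
  read a, top X: go to q_1, push B → (q_1, aaabaaba, BZ)
  ε-move, top B: go to q_2, push A → (q_2, aaabaaba, AZ)
  read a, top A: go to q_2, push ε → (q_2, aabaaba, Z)
  ε-move, top Z: go to q_2, push XZ → (q_2, aabaaba, XZ)
  read a, top X: go to q_1, push B → (q_1, abaaba, BZ)
  ε-move, top B: go to q_2, push A → (q_2, abaaba, AZ)
  read a, top A: go to q_2, push ε → (q_2, baaba, Z)
  ε-move, top Z: go to q_2, push XZ → (q_2, baaba, XZ)
  read b, top X: go to q_1, push AB → (q_1, aaba, ABZ)
  read a, top A: go to q_1, push ε → (q_1, aba, BZ)
  ε-move, top B: go to q_2, push A → (q_2, aba, AZ)
  read a, top A: go to q_2, push ε → (q_2, ba, Z)
  ε-move, top Z: go to q_2, push XZ → (q_2, ba, XZ)
  read b, top X: go to q_1, push AB → (q_1, a, ABZ)
  read a, top A: go to q_1, push ε → (q_1, ε, BZ)
  ε-move, top B: go to q_2, push A → (q_2, ε, AZ)
All input consumed in state q_2 with stack AZ.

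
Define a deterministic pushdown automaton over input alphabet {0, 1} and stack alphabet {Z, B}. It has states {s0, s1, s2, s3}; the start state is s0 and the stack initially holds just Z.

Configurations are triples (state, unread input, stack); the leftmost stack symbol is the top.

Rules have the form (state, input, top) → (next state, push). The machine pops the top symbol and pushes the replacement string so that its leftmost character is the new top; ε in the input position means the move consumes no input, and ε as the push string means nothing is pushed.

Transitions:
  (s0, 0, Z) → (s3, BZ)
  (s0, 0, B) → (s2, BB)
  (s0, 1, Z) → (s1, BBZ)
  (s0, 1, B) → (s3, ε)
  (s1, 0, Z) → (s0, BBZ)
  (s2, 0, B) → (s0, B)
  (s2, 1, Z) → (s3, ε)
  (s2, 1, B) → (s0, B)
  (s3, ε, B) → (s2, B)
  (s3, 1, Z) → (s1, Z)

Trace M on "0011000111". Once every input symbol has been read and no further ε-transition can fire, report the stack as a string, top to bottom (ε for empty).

(s0, 0011000111, Z) ⊢ (s3, 011000111, BZ) ⊢ (s2, 011000111, BZ) ⊢ (s0, 11000111, BZ) ⊢ (s3, 1000111, Z) ⊢ (s1, 000111, Z) ⊢ (s0, 00111, BBZ) ⊢ (s2, 0111, BBBZ) ⊢ (s0, 111, BBBZ) ⊢ (s3, 11, BBZ) ⊢ (s2, 11, BBZ) ⊢ (s0, 1, BBZ) ⊢ (s3, ε, BZ) ⊢ (s2, ε, BZ)
All input consumed in state s2 with stack BZ.

BZ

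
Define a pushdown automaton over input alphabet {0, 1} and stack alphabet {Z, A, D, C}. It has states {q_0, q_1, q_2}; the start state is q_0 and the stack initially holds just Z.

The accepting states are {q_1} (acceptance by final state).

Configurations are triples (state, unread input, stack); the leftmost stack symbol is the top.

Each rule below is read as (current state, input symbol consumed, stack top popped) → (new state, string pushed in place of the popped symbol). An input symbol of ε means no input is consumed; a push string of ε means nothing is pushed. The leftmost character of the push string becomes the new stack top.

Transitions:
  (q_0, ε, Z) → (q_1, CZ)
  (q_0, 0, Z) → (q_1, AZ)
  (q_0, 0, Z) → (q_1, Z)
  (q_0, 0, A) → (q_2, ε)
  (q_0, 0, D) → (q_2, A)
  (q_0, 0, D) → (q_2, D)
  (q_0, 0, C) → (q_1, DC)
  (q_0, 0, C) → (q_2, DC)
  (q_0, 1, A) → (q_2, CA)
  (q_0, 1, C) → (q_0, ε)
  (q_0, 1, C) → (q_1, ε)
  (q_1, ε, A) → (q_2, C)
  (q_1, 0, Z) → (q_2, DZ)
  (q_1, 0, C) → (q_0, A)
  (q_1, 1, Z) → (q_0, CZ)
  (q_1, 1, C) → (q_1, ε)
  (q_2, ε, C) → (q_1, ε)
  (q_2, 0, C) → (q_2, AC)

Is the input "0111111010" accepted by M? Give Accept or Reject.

One accepting computation: (q_0, 0111111010, Z) ⊢ (q_1, 111111010, Z) ⊢ (q_0, 11111010, CZ) ⊢ (q_1, 1111010, Z) ⊢ (q_0, 111010, CZ) ⊢ (q_1, 11010, Z) ⊢ (q_0, 1010, CZ) ⊢ (q_0, 010, Z) ⊢ (q_1, 10, Z) ⊢ (q_0, 0, CZ) ⊢ (q_1, ε, DCZ)
All input consumed and state q_1 ∈ F.

Accept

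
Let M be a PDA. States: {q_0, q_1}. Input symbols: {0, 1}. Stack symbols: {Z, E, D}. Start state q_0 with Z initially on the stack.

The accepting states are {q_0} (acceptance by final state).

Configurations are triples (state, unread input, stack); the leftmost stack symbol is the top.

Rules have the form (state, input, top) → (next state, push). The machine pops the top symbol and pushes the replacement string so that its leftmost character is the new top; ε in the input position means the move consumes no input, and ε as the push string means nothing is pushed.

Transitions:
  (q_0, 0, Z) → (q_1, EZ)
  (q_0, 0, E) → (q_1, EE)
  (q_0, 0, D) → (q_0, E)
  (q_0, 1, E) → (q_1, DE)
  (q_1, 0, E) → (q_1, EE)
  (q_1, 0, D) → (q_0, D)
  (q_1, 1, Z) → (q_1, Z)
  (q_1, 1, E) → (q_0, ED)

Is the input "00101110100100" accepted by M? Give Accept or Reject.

No computation consumes all input and reaches a final state.

Reject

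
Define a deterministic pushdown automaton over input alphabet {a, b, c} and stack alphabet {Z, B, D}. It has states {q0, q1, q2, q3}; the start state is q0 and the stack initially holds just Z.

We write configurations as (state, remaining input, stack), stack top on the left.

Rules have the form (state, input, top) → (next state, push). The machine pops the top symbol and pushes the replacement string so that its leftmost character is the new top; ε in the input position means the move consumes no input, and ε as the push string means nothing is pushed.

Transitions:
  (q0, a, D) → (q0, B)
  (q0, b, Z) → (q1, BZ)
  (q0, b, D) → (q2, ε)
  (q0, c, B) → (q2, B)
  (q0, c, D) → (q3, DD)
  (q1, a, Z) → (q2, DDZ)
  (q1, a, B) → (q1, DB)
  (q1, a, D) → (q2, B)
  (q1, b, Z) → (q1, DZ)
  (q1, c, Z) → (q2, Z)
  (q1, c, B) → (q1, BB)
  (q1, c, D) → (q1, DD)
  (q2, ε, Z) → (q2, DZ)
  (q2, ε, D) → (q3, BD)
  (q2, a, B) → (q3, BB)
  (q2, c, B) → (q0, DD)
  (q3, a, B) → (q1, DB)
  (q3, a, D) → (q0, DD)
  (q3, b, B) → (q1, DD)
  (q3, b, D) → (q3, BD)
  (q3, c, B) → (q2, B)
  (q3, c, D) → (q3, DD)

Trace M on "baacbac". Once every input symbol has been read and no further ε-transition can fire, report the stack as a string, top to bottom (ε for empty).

DDBDBZ

(q0, baacbac, Z)
  read b, top Z: go to q1, push BZ → (q1, aacbac, BZ)
  read a, top B: go to q1, push DB → (q1, acbac, DBZ)
  read a, top D: go to q2, push B → (q2, cbac, BBZ)
  read c, top B: go to q0, push DD → (q0, bac, DDBZ)
  read b, top D: go to q2, push ε → (q2, ac, DBZ)
  ε-move, top D: go to q3, push BD → (q3, ac, BDBZ)
  read a, top B: go to q1, push DB → (q1, c, DBDBZ)
  read c, top D: go to q1, push DD → (q1, ε, DDBDBZ)
All input consumed in state q1 with stack DDBDBZ.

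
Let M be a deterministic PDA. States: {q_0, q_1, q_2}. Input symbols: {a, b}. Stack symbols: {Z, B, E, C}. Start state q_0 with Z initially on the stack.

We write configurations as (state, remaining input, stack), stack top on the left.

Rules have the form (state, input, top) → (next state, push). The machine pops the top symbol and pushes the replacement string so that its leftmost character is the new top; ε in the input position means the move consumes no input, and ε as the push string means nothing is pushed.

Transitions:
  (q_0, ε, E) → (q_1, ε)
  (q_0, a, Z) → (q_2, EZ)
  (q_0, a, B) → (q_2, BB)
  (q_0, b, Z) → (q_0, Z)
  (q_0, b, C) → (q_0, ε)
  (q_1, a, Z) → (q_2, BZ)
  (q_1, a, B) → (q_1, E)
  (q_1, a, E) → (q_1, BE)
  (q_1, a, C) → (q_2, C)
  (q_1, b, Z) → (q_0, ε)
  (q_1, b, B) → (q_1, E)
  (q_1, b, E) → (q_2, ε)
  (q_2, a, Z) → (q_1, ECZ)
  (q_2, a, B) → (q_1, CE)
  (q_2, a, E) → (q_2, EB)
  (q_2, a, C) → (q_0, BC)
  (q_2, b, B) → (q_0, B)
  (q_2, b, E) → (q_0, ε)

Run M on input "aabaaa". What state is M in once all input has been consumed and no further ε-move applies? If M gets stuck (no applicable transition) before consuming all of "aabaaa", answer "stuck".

q_2

(q_0, aabaaa, Z)
  read a, top Z: go to q_2, push EZ → (q_2, abaaa, EZ)
  read a, top E: go to q_2, push EB → (q_2, baaa, EBZ)
  read b, top E: go to q_0, push ε → (q_0, aaa, BZ)
  read a, top B: go to q_2, push BB → (q_2, aa, BBZ)
  read a, top B: go to q_1, push CE → (q_1, a, CEBZ)
  read a, top C: go to q_2, push C → (q_2, ε, CEBZ)
All input consumed; M is in state q_2.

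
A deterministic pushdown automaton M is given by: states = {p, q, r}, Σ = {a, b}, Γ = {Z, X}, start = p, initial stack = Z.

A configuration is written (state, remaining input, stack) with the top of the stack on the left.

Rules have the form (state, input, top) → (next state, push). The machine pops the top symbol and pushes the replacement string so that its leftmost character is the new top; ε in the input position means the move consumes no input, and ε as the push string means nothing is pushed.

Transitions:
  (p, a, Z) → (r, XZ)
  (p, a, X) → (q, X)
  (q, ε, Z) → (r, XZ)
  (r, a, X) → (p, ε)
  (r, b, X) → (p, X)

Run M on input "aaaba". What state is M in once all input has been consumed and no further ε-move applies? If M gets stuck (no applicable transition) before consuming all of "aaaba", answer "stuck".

q

(p, aaaba, Z) ⊢ (r, aaba, XZ) ⊢ (p, aba, Z) ⊢ (r, ba, XZ) ⊢ (p, a, XZ) ⊢ (q, ε, XZ)
All input consumed; M is in state q.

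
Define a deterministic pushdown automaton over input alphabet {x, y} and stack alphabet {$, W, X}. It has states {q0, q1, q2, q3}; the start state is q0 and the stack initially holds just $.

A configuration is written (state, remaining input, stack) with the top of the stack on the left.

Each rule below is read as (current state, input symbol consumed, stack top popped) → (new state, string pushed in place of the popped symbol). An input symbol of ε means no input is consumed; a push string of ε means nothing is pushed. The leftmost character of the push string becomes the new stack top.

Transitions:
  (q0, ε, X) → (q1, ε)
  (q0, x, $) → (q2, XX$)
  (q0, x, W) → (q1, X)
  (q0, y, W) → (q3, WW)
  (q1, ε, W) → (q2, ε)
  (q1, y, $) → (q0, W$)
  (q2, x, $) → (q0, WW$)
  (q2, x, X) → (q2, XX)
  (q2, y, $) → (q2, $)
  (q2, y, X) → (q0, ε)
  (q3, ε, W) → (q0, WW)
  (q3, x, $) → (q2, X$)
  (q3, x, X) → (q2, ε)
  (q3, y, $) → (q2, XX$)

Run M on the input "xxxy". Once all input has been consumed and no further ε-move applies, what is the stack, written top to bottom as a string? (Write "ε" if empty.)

(q0, xxxy, $) ⊢ (q2, xxy, XX$) ⊢ (q2, xy, XXX$) ⊢ (q2, y, XXXX$) ⊢ (q0, ε, XXX$) ⊢ (q1, ε, XX$)
All input consumed in state q1 with stack XX$.

XX$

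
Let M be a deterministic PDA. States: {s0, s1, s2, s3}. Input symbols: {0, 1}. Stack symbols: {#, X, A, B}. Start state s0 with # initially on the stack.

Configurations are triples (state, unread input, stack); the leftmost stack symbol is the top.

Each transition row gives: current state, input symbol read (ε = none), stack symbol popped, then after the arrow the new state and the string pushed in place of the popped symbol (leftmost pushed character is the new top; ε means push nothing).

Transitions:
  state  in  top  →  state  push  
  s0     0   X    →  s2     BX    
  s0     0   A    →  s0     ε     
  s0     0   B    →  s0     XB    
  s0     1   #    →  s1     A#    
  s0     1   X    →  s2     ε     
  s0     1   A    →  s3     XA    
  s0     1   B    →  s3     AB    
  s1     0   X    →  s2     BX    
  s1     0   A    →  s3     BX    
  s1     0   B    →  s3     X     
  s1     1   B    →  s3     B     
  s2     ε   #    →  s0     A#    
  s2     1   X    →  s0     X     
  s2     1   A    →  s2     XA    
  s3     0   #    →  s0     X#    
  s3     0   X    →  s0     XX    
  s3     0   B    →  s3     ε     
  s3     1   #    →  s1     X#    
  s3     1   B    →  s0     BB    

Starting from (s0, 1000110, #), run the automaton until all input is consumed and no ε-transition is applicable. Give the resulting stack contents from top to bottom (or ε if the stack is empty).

(s0, 1000110, #) ⊢ (s1, 000110, A#) ⊢ (s3, 00110, BX#) ⊢ (s3, 0110, X#) ⊢ (s0, 110, XX#) ⊢ (s2, 10, X#) ⊢ (s0, 0, X#) ⊢ (s2, ε, BX#)
All input consumed in state s2 with stack BX#.

BX#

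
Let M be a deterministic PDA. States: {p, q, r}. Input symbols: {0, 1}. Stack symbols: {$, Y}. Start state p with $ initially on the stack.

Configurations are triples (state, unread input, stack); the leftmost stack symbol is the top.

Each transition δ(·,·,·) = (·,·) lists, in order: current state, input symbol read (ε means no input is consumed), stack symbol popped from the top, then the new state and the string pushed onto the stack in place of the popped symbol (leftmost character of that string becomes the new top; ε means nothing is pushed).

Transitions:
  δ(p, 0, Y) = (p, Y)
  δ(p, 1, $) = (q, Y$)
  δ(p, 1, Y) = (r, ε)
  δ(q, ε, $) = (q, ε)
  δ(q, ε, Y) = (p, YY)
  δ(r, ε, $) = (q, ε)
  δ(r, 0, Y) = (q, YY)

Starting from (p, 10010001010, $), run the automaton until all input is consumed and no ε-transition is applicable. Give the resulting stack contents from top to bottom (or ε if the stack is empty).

(p, 10010001010, $)
  read 1, top $: go to q, push Y$ → (q, 0010001010, Y$)
  ε-move, top Y: go to p, push YY → (p, 0010001010, YY$)
  read 0, top Y: go to p, push Y → (p, 010001010, YY$)
  read 0, top Y: go to p, push Y → (p, 10001010, YY$)
  read 1, top Y: go to r, push ε → (r, 0001010, Y$)
  read 0, top Y: go to q, push YY → (q, 001010, YY$)
  ε-move, top Y: go to p, push YY → (p, 001010, YYY$)
  read 0, top Y: go to p, push Y → (p, 01010, YYY$)
  read 0, top Y: go to p, push Y → (p, 1010, YYY$)
  read 1, top Y: go to r, push ε → (r, 010, YY$)
  read 0, top Y: go to q, push YY → (q, 10, YYY$)
  ε-move, top Y: go to p, push YY → (p, 10, YYYY$)
  read 1, top Y: go to r, push ε → (r, 0, YYY$)
  read 0, top Y: go to q, push YY → (q, ε, YYYY$)
  ε-move, top Y: go to p, push YY → (p, ε, YYYYY$)
All input consumed in state p with stack YYYYY$.

YYYYY$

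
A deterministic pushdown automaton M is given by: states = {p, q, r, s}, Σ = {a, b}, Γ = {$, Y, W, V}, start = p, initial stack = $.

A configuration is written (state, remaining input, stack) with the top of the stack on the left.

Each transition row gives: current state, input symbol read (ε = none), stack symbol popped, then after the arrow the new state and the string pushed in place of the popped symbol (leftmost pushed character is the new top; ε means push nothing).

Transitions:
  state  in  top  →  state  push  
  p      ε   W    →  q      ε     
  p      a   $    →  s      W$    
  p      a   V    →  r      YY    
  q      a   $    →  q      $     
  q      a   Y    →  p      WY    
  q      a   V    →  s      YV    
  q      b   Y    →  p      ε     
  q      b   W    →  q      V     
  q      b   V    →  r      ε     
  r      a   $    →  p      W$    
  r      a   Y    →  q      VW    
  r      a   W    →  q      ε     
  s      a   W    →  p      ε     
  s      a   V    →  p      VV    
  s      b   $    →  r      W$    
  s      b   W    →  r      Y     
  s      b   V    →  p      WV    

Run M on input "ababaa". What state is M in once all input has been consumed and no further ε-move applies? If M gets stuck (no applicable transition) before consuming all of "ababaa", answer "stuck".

q

(p, ababaa, $)
  read a, top $: go to s, push W$ → (s, babaa, W$)
  read b, top W: go to r, push Y → (r, abaa, Y$)
  read a, top Y: go to q, push VW → (q, baa, VW$)
  read b, top V: go to r, push ε → (r, aa, W$)
  read a, top W: go to q, push ε → (q, a, $)
  read a, top $: go to q, push $ → (q, ε, $)
All input consumed; M is in state q.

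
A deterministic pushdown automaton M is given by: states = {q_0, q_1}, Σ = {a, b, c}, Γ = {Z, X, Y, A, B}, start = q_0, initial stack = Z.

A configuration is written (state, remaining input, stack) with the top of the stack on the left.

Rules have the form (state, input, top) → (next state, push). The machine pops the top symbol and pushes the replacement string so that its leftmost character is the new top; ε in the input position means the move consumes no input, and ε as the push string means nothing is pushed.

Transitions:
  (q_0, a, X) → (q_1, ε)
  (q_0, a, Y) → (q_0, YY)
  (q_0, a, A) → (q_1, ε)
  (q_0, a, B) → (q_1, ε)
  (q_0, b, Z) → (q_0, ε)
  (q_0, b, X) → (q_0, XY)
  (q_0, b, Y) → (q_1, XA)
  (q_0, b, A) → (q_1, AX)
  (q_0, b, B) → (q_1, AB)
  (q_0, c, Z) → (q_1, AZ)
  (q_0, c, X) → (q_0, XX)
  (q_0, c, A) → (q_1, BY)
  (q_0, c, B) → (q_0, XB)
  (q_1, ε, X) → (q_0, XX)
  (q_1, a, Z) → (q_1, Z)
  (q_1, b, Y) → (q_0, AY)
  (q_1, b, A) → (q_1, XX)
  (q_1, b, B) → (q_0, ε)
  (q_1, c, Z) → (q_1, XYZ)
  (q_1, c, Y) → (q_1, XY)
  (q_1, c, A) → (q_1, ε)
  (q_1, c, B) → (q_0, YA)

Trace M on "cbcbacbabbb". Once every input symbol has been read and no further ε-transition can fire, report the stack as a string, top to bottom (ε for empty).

XXXXYXYXXXZ

(q_0, cbcbacbabbb, Z)
  read c, top Z: go to q_1, push AZ → (q_1, bcbacbabbb, AZ)
  read b, top A: go to q_1, push XX → (q_1, cbacbabbb, XXZ)
  ε-move, top X: go to q_0, push XX → (q_0, cbacbabbb, XXXZ)
  read c, top X: go to q_0, push XX → (q_0, bacbabbb, XXXXZ)
  read b, top X: go to q_0, push XY → (q_0, acbabbb, XYXXXZ)
  read a, top X: go to q_1, push ε → (q_1, cbabbb, YXXXZ)
  read c, top Y: go to q_1, push XY → (q_1, babbb, XYXXXZ)
  ε-move, top X: go to q_0, push XX → (q_0, babbb, XXYXXXZ)
  read b, top X: go to q_0, push XY → (q_0, abbb, XYXYXXXZ)
  read a, top X: go to q_1, push ε → (q_1, bbb, YXYXXXZ)
  read b, top Y: go to q_0, push AY → (q_0, bb, AYXYXXXZ)
  read b, top A: go to q_1, push AX → (q_1, b, AXYXYXXXZ)
  read b, top A: go to q_1, push XX → (q_1, ε, XXXYXYXXXZ)
  ε-move, top X: go to q_0, push XX → (q_0, ε, XXXXYXYXXXZ)
All input consumed in state q_0 with stack XXXXYXYXXXZ.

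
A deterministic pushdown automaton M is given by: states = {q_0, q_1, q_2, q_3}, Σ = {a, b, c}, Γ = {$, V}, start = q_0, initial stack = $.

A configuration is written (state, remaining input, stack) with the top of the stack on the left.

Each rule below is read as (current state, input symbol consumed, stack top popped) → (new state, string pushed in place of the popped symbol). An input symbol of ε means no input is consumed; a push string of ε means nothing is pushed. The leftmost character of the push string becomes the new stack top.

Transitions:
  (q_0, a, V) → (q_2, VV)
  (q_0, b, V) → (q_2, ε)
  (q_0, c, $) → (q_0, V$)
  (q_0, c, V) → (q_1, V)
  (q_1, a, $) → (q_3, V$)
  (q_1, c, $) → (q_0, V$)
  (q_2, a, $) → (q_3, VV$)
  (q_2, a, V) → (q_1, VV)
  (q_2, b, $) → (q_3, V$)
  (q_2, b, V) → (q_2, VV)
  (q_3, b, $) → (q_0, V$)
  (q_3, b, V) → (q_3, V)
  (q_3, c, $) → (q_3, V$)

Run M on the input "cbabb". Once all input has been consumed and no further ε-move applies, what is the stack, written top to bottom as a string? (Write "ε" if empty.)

(q_0, cbabb, $)
  read c, top $: go to q_0, push V$ → (q_0, babb, V$)
  read b, top V: go to q_2, push ε → (q_2, abb, $)
  read a, top $: go to q_3, push VV$ → (q_3, bb, VV$)
  read b, top V: go to q_3, push V → (q_3, b, VV$)
  read b, top V: go to q_3, push V → (q_3, ε, VV$)
All input consumed in state q_3 with stack VV$.

VV$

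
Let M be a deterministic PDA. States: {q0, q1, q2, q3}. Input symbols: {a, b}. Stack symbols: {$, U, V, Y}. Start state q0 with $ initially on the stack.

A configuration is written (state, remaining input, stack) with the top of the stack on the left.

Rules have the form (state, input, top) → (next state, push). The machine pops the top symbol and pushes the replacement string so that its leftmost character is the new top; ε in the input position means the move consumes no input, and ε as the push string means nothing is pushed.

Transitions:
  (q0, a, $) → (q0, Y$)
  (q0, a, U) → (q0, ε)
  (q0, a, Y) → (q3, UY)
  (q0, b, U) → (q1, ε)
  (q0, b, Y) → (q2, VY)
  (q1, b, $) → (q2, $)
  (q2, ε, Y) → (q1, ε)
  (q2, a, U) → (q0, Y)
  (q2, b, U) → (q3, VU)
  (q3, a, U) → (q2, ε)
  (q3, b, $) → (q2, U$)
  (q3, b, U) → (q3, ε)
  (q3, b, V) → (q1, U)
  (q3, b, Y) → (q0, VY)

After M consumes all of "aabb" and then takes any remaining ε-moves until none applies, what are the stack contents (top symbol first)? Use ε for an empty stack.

VY$

(q0, aabb, $) ⊢ (q0, abb, Y$) ⊢ (q3, bb, UY$) ⊢ (q3, b, Y$) ⊢ (q0, ε, VY$)
All input consumed in state q0 with stack VY$.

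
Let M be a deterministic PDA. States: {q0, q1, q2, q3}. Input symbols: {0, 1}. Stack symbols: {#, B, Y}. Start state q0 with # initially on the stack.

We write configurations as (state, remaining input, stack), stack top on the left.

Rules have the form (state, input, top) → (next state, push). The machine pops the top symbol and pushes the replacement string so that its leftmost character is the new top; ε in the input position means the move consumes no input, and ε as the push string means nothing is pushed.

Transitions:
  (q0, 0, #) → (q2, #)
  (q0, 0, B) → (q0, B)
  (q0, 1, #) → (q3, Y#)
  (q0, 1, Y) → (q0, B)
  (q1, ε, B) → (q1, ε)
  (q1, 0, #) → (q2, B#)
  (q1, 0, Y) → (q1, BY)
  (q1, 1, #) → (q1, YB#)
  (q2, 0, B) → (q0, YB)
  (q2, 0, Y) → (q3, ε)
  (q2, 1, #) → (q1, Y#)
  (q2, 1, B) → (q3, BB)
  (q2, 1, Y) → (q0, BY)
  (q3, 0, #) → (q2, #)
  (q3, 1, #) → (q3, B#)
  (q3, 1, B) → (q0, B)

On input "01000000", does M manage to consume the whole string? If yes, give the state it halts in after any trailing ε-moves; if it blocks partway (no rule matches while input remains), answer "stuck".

q1

(q0, 01000000, #) ⊢ (q2, 1000000, #) ⊢ (q1, 000000, Y#) ⊢ (q1, 00000, BY#) ⊢ (q1, 00000, Y#) ⊢ (q1, 0000, BY#) ⊢ (q1, 0000, Y#) ⊢ (q1, 000, BY#) ⊢ (q1, 000, Y#) ⊢ (q1, 00, BY#) ⊢ (q1, 00, Y#) ⊢ (q1, 0, BY#) ⊢ (q1, 0, Y#) ⊢ (q1, ε, BY#) ⊢ (q1, ε, Y#)
All input consumed; M is in state q1.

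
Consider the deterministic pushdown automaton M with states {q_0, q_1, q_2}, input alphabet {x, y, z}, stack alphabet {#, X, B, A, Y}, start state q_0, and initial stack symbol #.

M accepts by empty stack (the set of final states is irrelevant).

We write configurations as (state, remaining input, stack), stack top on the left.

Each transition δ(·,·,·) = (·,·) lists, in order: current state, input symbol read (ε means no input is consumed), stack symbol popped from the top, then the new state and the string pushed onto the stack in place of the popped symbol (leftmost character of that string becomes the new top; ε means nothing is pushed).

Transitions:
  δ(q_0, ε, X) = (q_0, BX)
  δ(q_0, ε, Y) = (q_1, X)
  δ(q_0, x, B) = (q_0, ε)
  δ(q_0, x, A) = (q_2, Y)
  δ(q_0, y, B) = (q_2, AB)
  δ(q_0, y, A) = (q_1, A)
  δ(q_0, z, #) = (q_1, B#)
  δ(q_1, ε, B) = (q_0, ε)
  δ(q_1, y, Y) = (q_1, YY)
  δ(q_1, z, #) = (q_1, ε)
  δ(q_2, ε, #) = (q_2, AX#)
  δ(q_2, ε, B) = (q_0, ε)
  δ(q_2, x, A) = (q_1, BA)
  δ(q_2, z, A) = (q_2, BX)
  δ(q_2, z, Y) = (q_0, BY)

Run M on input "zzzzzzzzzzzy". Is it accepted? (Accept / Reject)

Reject

(q_0, zzzzzzzzzzzy, #)
  read z, top #: go to q_1, push B# → (q_1, zzzzzzzzzzy, B#)
  ε-move, top B: go to q_0, push ε → (q_0, zzzzzzzzzzy, #)
  read z, top #: go to q_1, push B# → (q_1, zzzzzzzzzy, B#)
  ε-move, top B: go to q_0, push ε → (q_0, zzzzzzzzzy, #)
  read z, top #: go to q_1, push B# → (q_1, zzzzzzzzy, B#)
  ε-move, top B: go to q_0, push ε → (q_0, zzzzzzzzy, #)
  read z, top #: go to q_1, push B# → (q_1, zzzzzzzy, B#)
  ε-move, top B: go to q_0, push ε → (q_0, zzzzzzzy, #)
  read z, top #: go to q_1, push B# → (q_1, zzzzzzy, B#)
  ε-move, top B: go to q_0, push ε → (q_0, zzzzzzy, #)
  read z, top #: go to q_1, push B# → (q_1, zzzzzy, B#)
  ε-move, top B: go to q_0, push ε → (q_0, zzzzzy, #)
  read z, top #: go to q_1, push B# → (q_1, zzzzy, B#)
  ε-move, top B: go to q_0, push ε → (q_0, zzzzy, #)
  read z, top #: go to q_1, push B# → (q_1, zzzy, B#)
  ε-move, top B: go to q_0, push ε → (q_0, zzzy, #)
  read z, top #: go to q_1, push B# → (q_1, zzy, B#)
  ε-move, top B: go to q_0, push ε → (q_0, zzy, #)
  read z, top #: go to q_1, push B# → (q_1, zy, B#)
  ε-move, top B: go to q_0, push ε → (q_0, zy, #)
  read z, top #: go to q_1, push B# → (q_1, y, B#)
  ε-move, top B: go to q_0, push ε → (q_0, y, #)
No transition applies at (q_0, y, #); input not fully consumed.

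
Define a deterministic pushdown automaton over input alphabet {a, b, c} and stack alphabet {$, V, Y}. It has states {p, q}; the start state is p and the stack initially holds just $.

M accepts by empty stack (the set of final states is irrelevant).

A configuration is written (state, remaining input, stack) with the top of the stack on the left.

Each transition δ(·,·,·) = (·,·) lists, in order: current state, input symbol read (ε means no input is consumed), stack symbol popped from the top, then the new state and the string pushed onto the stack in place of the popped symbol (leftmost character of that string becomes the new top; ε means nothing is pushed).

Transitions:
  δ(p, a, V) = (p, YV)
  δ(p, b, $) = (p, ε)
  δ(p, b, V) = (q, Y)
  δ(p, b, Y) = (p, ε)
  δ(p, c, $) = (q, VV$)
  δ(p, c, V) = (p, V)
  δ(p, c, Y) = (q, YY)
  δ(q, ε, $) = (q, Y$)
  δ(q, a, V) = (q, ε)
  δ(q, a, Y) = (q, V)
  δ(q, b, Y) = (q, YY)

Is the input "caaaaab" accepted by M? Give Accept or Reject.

Reject

(p, caaaaab, $) ⊢ (q, aaaaab, VV$) ⊢ (q, aaaab, V$) ⊢ (q, aaab, $) ⊢ (q, aaab, Y$) ⊢ (q, aab, V$) ⊢ (q, ab, $) ⊢ (q, ab, Y$) ⊢ (q, b, V$)
No transition applies at (q, b, V$); input not fully consumed.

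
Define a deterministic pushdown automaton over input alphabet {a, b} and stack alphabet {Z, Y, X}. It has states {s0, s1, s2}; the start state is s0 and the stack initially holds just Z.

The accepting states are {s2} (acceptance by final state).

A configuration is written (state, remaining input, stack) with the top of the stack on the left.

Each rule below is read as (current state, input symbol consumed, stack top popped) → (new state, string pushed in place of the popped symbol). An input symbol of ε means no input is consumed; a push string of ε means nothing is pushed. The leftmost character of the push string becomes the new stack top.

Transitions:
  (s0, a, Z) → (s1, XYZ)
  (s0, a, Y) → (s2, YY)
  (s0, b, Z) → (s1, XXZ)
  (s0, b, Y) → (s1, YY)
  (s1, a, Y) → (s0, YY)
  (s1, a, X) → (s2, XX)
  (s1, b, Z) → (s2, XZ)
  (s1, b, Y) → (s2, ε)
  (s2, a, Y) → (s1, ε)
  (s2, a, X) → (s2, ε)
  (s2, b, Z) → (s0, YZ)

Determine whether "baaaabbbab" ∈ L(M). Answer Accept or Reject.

Accept

(s0, baaaabbbab, Z)
  read b, top Z: go to s1, push XXZ → (s1, aaaabbbab, XXZ)
  read a, top X: go to s2, push XX → (s2, aaabbbab, XXXZ)
  read a, top X: go to s2, push ε → (s2, aabbbab, XXZ)
  read a, top X: go to s2, push ε → (s2, abbbab, XZ)
  read a, top X: go to s2, push ε → (s2, bbbab, Z)
  read b, top Z: go to s0, push YZ → (s0, bbab, YZ)
  read b, top Y: go to s1, push YY → (s1, bab, YYZ)
  read b, top Y: go to s2, push ε → (s2, ab, YZ)
  read a, top Y: go to s1, push ε → (s1, b, Z)
  read b, top Z: go to s2, push XZ → (s2, ε, XZ)
All input consumed; state s2 ∈ F.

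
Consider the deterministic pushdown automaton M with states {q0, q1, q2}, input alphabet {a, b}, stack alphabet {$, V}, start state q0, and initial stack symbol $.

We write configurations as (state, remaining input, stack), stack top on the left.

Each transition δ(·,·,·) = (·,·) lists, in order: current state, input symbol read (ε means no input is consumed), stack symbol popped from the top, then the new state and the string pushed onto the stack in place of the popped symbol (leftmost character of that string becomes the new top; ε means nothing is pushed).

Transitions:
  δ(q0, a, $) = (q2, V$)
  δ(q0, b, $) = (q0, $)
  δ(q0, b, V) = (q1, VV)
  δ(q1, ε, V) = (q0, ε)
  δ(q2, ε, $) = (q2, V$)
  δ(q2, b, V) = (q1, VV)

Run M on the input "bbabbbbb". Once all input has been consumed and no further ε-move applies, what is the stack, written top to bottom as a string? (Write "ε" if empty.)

(q0, bbabbbbb, $)
  read b, top $: go to q0, push $ → (q0, babbbbb, $)
  read b, top $: go to q0, push $ → (q0, abbbbb, $)
  read a, top $: go to q2, push V$ → (q2, bbbbb, V$)
  read b, top V: go to q1, push VV → (q1, bbbb, VV$)
  ε-move, top V: go to q0, push ε → (q0, bbbb, V$)
  read b, top V: go to q1, push VV → (q1, bbb, VV$)
  ε-move, top V: go to q0, push ε → (q0, bbb, V$)
  read b, top V: go to q1, push VV → (q1, bb, VV$)
  ε-move, top V: go to q0, push ε → (q0, bb, V$)
  read b, top V: go to q1, push VV → (q1, b, VV$)
  ε-move, top V: go to q0, push ε → (q0, b, V$)
  read b, top V: go to q1, push VV → (q1, ε, VV$)
  ε-move, top V: go to q0, push ε → (q0, ε, V$)
All input consumed in state q0 with stack V$.

V$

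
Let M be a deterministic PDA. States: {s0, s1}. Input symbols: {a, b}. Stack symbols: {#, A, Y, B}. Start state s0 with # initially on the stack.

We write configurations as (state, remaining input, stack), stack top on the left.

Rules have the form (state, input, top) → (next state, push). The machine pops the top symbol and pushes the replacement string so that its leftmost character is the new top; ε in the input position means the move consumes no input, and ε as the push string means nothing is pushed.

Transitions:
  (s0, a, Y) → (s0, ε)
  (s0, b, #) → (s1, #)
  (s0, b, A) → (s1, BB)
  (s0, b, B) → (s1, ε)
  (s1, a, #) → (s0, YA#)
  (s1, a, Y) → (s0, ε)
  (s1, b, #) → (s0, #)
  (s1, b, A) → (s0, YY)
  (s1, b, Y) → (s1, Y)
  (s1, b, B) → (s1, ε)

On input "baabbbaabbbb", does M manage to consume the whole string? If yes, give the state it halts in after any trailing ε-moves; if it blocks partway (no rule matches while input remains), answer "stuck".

s0

(s0, baabbbaabbbb, #)
  read b, top #: go to s1, push # → (s1, aabbbaabbbb, #)
  read a, top #: go to s0, push YA# → (s0, abbbaabbbb, YA#)
  read a, top Y: go to s0, push ε → (s0, bbbaabbbb, A#)
  read b, top A: go to s1, push BB → (s1, bbaabbbb, BB#)
  read b, top B: go to s1, push ε → (s1, baabbbb, B#)
  read b, top B: go to s1, push ε → (s1, aabbbb, #)
  read a, top #: go to s0, push YA# → (s0, abbbb, YA#)
  read a, top Y: go to s0, push ε → (s0, bbbb, A#)
  read b, top A: go to s1, push BB → (s1, bbb, BB#)
  read b, top B: go to s1, push ε → (s1, bb, B#)
  read b, top B: go to s1, push ε → (s1, b, #)
  read b, top #: go to s0, push # → (s0, ε, #)
All input consumed; M is in state s0.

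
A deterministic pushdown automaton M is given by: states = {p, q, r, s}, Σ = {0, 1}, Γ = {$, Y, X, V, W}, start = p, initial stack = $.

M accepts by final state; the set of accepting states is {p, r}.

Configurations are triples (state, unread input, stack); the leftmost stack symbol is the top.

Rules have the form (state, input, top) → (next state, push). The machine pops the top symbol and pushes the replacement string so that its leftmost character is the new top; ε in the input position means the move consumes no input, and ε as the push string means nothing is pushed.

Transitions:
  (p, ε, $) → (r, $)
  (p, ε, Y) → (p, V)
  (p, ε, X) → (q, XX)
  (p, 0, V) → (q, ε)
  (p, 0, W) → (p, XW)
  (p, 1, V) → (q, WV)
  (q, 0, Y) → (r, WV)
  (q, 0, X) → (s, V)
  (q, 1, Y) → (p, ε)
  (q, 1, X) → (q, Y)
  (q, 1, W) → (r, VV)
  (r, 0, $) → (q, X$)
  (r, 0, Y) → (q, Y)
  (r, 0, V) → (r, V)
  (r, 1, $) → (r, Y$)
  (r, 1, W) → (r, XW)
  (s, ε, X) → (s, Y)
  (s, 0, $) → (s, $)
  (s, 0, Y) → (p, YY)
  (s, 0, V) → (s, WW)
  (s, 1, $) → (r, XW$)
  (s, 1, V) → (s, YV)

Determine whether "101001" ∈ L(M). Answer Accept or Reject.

(p, 101001, $)
  ε-move, top $: go to r, push $ → (r, 101001, $)
  read 1, top $: go to r, push Y$ → (r, 01001, Y$)
  read 0, top Y: go to q, push Y → (q, 1001, Y$)
  read 1, top Y: go to p, push ε → (p, 001, $)
  ε-move, top $: go to r, push $ → (r, 001, $)
  read 0, top $: go to q, push X$ → (q, 01, X$)
  read 0, top X: go to s, push V → (s, 1, V$)
  read 1, top V: go to s, push YV → (s, ε, YV$)
All input consumed; state s ∉ F and no further ε-move applies.

Reject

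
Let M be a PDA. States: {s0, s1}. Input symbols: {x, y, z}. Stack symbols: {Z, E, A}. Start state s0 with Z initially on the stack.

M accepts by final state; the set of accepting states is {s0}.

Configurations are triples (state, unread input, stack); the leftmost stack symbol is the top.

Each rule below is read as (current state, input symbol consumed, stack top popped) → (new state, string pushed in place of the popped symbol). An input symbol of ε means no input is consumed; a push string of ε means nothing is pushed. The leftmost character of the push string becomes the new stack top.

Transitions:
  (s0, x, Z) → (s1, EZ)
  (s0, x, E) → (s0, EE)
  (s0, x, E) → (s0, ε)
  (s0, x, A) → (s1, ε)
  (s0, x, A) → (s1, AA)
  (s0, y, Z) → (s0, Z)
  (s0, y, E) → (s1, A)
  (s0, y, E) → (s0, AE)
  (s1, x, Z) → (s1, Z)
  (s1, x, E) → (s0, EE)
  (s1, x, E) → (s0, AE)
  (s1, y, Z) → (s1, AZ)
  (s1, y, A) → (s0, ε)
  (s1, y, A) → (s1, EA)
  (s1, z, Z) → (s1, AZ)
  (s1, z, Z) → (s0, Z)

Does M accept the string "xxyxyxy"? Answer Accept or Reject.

One accepting computation: (s0, xxyxyxy, Z) ⊢ (s1, xyxyxy, EZ) ⊢ (s0, yxyxy, EEZ) ⊢ (s0, xyxy, AEEZ) ⊢ (s1, yxy, AAEEZ) ⊢ (s0, xy, AEEZ) ⊢ (s1, y, AAEEZ) ⊢ (s0, ε, AEEZ)
All input consumed and state s0 ∈ F.

Accept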